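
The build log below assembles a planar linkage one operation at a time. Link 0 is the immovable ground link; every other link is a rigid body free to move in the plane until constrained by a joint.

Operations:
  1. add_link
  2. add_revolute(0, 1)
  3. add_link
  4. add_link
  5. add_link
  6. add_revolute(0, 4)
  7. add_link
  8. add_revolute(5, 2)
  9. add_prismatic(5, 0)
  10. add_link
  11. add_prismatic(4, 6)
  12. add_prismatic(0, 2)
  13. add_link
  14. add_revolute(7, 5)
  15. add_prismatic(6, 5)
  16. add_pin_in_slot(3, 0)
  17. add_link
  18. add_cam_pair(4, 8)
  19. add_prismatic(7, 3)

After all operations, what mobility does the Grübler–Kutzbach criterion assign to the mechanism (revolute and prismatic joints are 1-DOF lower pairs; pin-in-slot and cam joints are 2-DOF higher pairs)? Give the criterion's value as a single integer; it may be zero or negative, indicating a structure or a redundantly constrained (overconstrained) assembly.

link 0 = ground. State L|J1|J2 = 1|0|0
+link1  2|0|0
R(0,1) f=1→J1  2|1|0
+link2  3|1|0
+link3  4|1|0
+link4  5|1|0
R(0,4) f=1→J1  5|2|0
+link5  6|2|0
R(5,2) f=1→J1  6|3|0
P(5,0) f=1→J1  6|4|0
+link6  7|4|0
P(4,6) f=1→J1  7|5|0
P(0,2) f=1→J1  7|6|0
+link7  8|6|0
R(7,5) f=1→J1  8|7|0
P(6,5) f=1→J1  8|8|0
PS(3,0) f=2→J2  8|8|1
+link8  9|8|1
C(4,8) f=2→J2  9|8|2
P(7,3) f=1→J1  9|9|2
M = 3(9−1)−2·9−2 = 24−18−2 = 4

M = 4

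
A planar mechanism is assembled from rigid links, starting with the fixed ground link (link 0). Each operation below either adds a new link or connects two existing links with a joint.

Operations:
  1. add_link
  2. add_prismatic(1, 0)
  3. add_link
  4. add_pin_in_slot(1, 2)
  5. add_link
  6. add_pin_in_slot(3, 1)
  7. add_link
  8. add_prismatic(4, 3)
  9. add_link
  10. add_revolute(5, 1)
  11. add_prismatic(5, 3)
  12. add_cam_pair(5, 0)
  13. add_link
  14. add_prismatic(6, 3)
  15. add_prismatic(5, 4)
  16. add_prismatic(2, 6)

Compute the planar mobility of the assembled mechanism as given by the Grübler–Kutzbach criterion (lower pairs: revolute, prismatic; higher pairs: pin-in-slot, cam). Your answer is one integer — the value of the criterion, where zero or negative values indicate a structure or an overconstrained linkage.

link 0 = ground. State L|J1|J2 = 1|0|0
+link1  2|0|0
P(1,0) f=1→J1  2|1|0
+link2  3|1|0
PS(1,2) f=2→J2  3|1|1
+link3  4|1|1
PS(3,1) f=2→J2  4|1|2
+link4  5|1|2
P(4,3) f=1→J1  5|2|2
+link5  6|2|2
R(5,1) f=1→J1  6|3|2
P(5,3) f=1→J1  6|4|2
C(5,0) f=2→J2  6|4|3
+link6  7|4|3
P(6,3) f=1→J1  7|5|3
P(5,4) f=1→J1  7|6|3
P(2,6) f=1→J1  7|7|3
M = 3(7−1)−2·7−3 = 18−14−3 = 1

M = 1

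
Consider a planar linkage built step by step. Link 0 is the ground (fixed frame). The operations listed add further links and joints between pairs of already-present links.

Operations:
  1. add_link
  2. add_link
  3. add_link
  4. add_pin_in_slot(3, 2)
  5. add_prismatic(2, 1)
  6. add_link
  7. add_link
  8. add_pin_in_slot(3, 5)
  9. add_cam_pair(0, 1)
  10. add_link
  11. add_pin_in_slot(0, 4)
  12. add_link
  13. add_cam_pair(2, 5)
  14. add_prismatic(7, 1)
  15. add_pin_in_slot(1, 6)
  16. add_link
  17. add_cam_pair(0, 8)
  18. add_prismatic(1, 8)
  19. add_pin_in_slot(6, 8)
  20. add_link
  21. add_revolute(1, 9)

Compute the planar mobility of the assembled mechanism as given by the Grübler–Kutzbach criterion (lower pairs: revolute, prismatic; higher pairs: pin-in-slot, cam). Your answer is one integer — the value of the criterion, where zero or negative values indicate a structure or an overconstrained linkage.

[1;0;0] (link 0 is ground)
L+ [2;0;0]
L+ [3;0;0]
L+ [4;0;0]
PS(3,2)∈J2 [4;0;1]
P(2,1)∈J1 [4;1;1]
L+ [5;1;1]
L+ [6;1;1]
PS(3,5)∈J2 [6;1;2]
C(0,1)∈J2 [6;1;3]
L+ [7;1;3]
PS(0,4)∈J2 [7;1;4]
L+ [8;1;4]
C(2,5)∈J2 [8;1;5]
P(7,1)∈J1 [8;2;5]
PS(1,6)∈J2 [8;2;6]
L+ [9;2;6]
C(0,8)∈J2 [9;2;7]
P(1,8)∈J1 [9;3;7]
PS(6,8)∈J2 [9;3;8]
L+ [10;3;8]
R(1,9)∈J1 [10;4;8]
mobility = 27 − 8 − 8 = 11

M = 11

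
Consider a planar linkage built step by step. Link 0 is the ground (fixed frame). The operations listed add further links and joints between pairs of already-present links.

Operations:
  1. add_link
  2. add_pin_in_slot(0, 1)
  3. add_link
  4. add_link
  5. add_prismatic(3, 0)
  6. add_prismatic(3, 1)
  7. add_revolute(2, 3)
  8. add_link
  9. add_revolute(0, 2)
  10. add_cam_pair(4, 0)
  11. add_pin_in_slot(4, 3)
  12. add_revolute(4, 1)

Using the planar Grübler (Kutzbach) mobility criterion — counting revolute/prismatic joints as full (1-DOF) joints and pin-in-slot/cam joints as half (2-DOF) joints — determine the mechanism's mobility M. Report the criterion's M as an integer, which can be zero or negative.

(L,J1,J2)=(1,0,0); link0 fixed
link1: (2,0,0)
PS 0-1 [J2]: (2,0,1)
link2: (3,0,1)
link3: (4,0,1)
P 3-0 [J1]: (4,1,1)
P 3-1 [J1]: (4,2,1)
R 2-3 [J1]: (4,3,1)
link4: (5,3,1)
R 0-2 [J1]: (5,4,1)
C 4-0 [J2]: (5,4,2)
PS 4-3 [J2]: (5,4,3)
R 4-1 [J1]: (5,5,3)
Grübler: 3·4 − 2·5 − 3 = -1

M = -1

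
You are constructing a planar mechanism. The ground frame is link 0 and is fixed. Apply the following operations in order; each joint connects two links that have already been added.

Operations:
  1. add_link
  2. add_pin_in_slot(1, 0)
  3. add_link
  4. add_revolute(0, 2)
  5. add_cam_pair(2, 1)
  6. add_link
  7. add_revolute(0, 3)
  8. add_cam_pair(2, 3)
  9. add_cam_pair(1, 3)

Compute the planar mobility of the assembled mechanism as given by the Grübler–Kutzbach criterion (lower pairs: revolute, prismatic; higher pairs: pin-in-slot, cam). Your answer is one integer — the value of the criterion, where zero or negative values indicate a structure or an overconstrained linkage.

(L,J1,J2)=(1,0,0); link0 fixed
link1: (2,0,0)
PS 1-0 [J2]: (2,0,1)
link2: (3,0,1)
R 0-2 [J1]: (3,1,1)
C 2-1 [J2]: (3,1,2)
link3: (4,1,2)
R 0-3 [J1]: (4,2,2)
C 2-3 [J2]: (4,2,3)
C 1-3 [J2]: (4,2,4)
Grübler: 3·3 − 2·2 − 4 = 1

M = 1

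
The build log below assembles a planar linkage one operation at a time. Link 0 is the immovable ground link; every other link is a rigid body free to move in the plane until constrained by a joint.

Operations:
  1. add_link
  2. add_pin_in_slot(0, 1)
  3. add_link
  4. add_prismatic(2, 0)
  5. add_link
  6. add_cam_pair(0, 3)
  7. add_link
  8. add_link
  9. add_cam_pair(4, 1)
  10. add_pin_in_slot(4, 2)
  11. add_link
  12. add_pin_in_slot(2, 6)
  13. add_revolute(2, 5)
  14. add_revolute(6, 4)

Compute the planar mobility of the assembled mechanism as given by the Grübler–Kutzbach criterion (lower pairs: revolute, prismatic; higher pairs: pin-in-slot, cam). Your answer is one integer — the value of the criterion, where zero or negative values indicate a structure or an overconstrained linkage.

link 0 = ground. State L|J1|J2 = 1|0|0
+link1  2|0|0
PS(0,1) f=2→J2  2|0|1
+link2  3|0|1
P(2,0) f=1→J1  3|1|1
+link3  4|1|1
C(0,3) f=2→J2  4|1|2
+link4  5|1|2
+link5  6|1|2
C(4,1) f=2→J2  6|1|3
PS(4,2) f=2→J2  6|1|4
+link6  7|1|4
PS(2,6) f=2→J2  7|1|5
R(2,5) f=1→J1  7|2|5
R(6,4) f=1→J1  7|3|5
M = 3(7−1)−2·3−5 = 18−6−5 = 7

M = 7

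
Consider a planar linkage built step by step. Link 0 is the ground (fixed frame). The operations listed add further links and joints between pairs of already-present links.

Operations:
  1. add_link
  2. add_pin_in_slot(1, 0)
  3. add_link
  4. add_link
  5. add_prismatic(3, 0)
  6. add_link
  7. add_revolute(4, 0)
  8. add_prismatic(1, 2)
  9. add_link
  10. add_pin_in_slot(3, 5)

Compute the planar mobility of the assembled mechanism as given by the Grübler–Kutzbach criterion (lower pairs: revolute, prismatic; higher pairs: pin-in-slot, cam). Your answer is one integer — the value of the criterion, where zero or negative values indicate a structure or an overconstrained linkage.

M = 7

ground; <1,0,0>
#1 <2,0,0>
PS:1↔0 J2 <2,0,1>
#2 <3,0,1>
#3 <4,0,1>
P:3↔0 J1 <4,1,1>
#4 <5,1,1>
R:4↔0 J1 <5,2,1>
P:1↔2 J1 <5,3,1>
#5 <6,3,1>
PS:3↔5 J2 <6,3,2>
3×5 − 2×3 − 1×2 = 7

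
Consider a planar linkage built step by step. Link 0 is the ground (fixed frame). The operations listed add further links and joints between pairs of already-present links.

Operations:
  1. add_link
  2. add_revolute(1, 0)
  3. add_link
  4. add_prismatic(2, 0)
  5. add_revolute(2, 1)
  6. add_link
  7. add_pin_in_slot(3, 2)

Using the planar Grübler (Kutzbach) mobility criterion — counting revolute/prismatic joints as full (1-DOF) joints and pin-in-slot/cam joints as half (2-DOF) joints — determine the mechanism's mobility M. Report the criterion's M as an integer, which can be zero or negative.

M = 2

[1;0;0] (link 0 is ground)
L+ [2;0;0]
R(1,0)∈J1 [2;1;0]
L+ [3;1;0]
P(2,0)∈J1 [3;2;0]
R(2,1)∈J1 [3;3;0]
L+ [4;3;0]
PS(3,2)∈J2 [4;3;1]
mobility = 9 − 6 − 1 = 2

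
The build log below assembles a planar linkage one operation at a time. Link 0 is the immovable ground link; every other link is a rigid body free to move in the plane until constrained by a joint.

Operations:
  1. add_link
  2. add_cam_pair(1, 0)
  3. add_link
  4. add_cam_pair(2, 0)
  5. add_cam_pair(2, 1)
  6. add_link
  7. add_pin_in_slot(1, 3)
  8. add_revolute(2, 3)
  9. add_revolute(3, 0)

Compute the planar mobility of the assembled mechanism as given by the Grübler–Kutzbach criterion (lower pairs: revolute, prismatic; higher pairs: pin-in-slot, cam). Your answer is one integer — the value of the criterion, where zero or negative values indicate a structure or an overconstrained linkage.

M = 1

L=1 J1=0 J2=0
add link → L=2 J1=0 J2=0
C@1,0 dof=2 J2 → L=2 J1=0 J2=1
add link → L=3 J1=0 J2=1
C@2,0 dof=2 J2 → L=3 J1=0 J2=2
C@2,1 dof=2 J2 → L=3 J1=0 J2=3
add link → L=4 J1=0 J2=3
PS@1,3 dof=2 J2 → L=4 J1=0 J2=4
R@2,3 dof=1 J1 → L=4 J1=1 J2=4
R@3,0 dof=1 J1 → L=4 J1=2 J2=4
M=3(L−1)−2J1−J2=3·3−2·2−4=1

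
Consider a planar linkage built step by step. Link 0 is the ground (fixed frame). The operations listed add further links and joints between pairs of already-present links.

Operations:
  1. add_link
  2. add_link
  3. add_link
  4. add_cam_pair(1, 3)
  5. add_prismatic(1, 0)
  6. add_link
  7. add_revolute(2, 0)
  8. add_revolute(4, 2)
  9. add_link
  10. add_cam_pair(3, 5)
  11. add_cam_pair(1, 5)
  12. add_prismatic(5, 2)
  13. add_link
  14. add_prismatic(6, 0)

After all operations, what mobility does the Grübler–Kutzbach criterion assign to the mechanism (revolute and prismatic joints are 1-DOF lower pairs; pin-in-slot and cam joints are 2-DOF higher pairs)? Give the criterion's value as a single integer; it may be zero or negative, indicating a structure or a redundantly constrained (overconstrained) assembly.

ground; <1,0,0>
#1 <2,0,0>
#2 <3,0,0>
#3 <4,0,0>
C:1↔3 J2 <4,0,1>
P:1↔0 J1 <4,1,1>
#4 <5,1,1>
R:2↔0 J1 <5,2,1>
R:4↔2 J1 <5,3,1>
#5 <6,3,1>
C:3↔5 J2 <6,3,2>
C:1↔5 J2 <6,3,3>
P:5↔2 J1 <6,4,3>
#6 <7,4,3>
P:6↔0 J1 <7,5,3>
3×6 − 2×5 − 1×3 = 5

M = 5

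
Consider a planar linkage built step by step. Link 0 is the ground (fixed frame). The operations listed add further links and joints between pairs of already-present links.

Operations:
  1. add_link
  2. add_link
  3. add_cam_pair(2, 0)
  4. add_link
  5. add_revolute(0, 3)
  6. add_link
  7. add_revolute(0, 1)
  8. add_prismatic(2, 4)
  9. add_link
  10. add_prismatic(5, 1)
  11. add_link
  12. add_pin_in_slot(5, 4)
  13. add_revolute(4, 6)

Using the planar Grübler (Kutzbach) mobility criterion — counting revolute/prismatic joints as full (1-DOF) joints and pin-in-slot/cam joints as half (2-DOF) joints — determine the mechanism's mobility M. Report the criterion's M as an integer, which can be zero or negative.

(L,J1,J2)=(1,0,0); link0 fixed
link1: (2,0,0)
link2: (3,0,0)
C 2-0 [J2]: (3,0,1)
link3: (4,0,1)
R 0-3 [J1]: (4,1,1)
link4: (5,1,1)
R 0-1 [J1]: (5,2,1)
P 2-4 [J1]: (5,3,1)
link5: (6,3,1)
P 5-1 [J1]: (6,4,1)
link6: (7,4,1)
PS 5-4 [J2]: (7,4,2)
R 4-6 [J1]: (7,5,2)
Grübler: 3·6 − 2·5 − 2 = 6

M = 6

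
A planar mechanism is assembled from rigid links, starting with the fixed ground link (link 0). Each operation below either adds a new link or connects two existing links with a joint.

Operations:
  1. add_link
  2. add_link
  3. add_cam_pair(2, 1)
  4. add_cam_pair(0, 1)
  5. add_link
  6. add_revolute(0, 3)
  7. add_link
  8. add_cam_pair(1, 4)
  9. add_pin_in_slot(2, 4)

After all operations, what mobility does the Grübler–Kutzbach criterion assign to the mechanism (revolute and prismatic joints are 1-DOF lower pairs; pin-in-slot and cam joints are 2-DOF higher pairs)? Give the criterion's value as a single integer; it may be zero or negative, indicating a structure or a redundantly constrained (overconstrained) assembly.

[1;0;0] (link 0 is ground)
L+ [2;0;0]
L+ [3;0;0]
C(2,1)∈J2 [3;0;1]
C(0,1)∈J2 [3;0;2]
L+ [4;0;2]
R(0,3)∈J1 [4;1;2]
L+ [5;1;2]
C(1,4)∈J2 [5;1;3]
PS(2,4)∈J2 [5;1;4]
mobility = 12 − 2 − 4 = 6

M = 6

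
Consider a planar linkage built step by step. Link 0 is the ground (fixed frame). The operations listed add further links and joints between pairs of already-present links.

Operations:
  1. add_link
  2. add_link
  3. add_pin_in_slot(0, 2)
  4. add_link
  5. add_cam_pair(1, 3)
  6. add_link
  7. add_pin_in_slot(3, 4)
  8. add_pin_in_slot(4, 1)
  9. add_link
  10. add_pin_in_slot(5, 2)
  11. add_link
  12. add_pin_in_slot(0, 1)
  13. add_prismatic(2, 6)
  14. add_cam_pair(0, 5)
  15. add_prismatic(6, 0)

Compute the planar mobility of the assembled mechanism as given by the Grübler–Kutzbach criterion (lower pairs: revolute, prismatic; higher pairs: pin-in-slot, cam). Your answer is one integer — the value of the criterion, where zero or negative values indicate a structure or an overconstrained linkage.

M = 7

link 0 = ground. State L|J1|J2 = 1|0|0
+link1  2|0|0
+link2  3|0|0
PS(0,2) f=2→J2  3|0|1
+link3  4|0|1
C(1,3) f=2→J2  4|0|2
+link4  5|0|2
PS(3,4) f=2→J2  5|0|3
PS(4,1) f=2→J2  5|0|4
+link5  6|0|4
PS(5,2) f=2→J2  6|0|5
+link6  7|0|5
PS(0,1) f=2→J2  7|0|6
P(2,6) f=1→J1  7|1|6
C(0,5) f=2→J2  7|1|7
P(6,0) f=1→J1  7|2|7
M = 3(7−1)−2·2−7 = 18−4−7 = 7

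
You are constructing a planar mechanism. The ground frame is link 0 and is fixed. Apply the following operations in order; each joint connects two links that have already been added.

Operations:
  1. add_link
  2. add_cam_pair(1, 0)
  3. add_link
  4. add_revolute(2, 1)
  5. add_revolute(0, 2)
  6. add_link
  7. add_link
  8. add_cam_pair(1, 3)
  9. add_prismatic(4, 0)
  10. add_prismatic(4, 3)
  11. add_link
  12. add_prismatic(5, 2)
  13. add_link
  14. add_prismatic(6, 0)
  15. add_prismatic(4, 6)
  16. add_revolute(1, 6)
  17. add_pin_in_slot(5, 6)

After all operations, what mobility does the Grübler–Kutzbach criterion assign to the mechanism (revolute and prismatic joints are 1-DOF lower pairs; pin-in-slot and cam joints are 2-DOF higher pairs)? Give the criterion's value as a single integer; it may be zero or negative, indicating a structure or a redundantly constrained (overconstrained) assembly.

link 0 = ground. State L|J1|J2 = 1|0|0
+link1  2|0|0
C(1,0) f=2→J2  2|0|1
+link2  3|0|1
R(2,1) f=1→J1  3|1|1
R(0,2) f=1→J1  3|2|1
+link3  4|2|1
+link4  5|2|1
C(1,3) f=2→J2  5|2|2
P(4,0) f=1→J1  5|3|2
P(4,3) f=1→J1  5|4|2
+link5  6|4|2
P(5,2) f=1→J1  6|5|2
+link6  7|5|2
P(6,0) f=1→J1  7|6|2
P(4,6) f=1→J1  7|7|2
R(1,6) f=1→J1  7|8|2
PS(5,6) f=2→J2  7|8|3
M = 3(7−1)−2·8−3 = 18−16−3 = -1

M = -1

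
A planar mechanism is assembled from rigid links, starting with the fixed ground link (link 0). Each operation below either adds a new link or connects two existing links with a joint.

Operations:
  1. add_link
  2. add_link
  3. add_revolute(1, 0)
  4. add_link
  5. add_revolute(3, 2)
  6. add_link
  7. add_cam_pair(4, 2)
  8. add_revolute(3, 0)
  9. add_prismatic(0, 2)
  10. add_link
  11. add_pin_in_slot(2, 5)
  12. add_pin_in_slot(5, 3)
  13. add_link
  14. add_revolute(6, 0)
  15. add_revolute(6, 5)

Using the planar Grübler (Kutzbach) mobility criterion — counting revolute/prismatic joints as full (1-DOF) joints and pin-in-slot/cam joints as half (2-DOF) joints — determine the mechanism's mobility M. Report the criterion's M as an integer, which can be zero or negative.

(L,J1,J2)=(1,0,0); link0 fixed
link1: (2,0,0)
link2: (3,0,0)
R 1-0 [J1]: (3,1,0)
link3: (4,1,0)
R 3-2 [J1]: (4,2,0)
link4: (5,2,0)
C 4-2 [J2]: (5,2,1)
R 3-0 [J1]: (5,3,1)
P 0-2 [J1]: (5,4,1)
link5: (6,4,1)
PS 2-5 [J2]: (6,4,2)
PS 5-3 [J2]: (6,4,3)
link6: (7,4,3)
R 6-0 [J1]: (7,5,3)
R 6-5 [J1]: (7,6,3)
Grübler: 3·6 − 2·6 − 3 = 3

M = 3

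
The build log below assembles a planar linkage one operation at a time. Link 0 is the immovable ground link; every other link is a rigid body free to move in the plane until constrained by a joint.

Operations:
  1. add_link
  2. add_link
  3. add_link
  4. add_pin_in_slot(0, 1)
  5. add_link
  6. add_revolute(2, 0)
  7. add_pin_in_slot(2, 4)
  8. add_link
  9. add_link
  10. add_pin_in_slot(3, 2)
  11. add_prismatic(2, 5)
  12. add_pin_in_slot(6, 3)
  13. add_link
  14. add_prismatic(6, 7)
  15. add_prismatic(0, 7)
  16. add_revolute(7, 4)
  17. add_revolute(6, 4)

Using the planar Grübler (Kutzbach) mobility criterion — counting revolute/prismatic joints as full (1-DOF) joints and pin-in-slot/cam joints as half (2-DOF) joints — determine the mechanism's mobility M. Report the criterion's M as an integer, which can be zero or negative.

L=1 J1=0 J2=0
add link → L=2 J1=0 J2=0
add link → L=3 J1=0 J2=0
add link → L=4 J1=0 J2=0
PS@0,1 dof=2 J2 → L=4 J1=0 J2=1
add link → L=5 J1=0 J2=1
R@2,0 dof=1 J1 → L=5 J1=1 J2=1
PS@2,4 dof=2 J2 → L=5 J1=1 J2=2
add link → L=6 J1=1 J2=2
add link → L=7 J1=1 J2=2
PS@3,2 dof=2 J2 → L=7 J1=1 J2=3
P@2,5 dof=1 J1 → L=7 J1=2 J2=3
PS@6,3 dof=2 J2 → L=7 J1=2 J2=4
add link → L=8 J1=2 J2=4
P@6,7 dof=1 J1 → L=8 J1=3 J2=4
P@0,7 dof=1 J1 → L=8 J1=4 J2=4
R@7,4 dof=1 J1 → L=8 J1=5 J2=4
R@6,4 dof=1 J1 → L=8 J1=6 J2=4
M=3(L−1)−2J1−J2=3·7−2·6−4=5

M = 5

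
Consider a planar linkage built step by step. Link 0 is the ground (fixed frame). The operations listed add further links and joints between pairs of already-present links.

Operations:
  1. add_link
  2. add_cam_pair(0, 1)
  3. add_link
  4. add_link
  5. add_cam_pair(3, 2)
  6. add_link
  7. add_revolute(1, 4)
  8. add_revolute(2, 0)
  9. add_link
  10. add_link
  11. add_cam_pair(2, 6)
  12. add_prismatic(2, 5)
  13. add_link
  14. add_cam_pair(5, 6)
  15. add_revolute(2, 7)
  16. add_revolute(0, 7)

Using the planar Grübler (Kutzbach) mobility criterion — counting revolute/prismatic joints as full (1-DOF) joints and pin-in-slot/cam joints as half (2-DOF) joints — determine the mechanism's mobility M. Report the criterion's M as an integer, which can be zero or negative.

ground; <1,0,0>
#1 <2,0,0>
C:0↔1 J2 <2,0,1>
#2 <3,0,1>
#3 <4,0,1>
C:3↔2 J2 <4,0,2>
#4 <5,0,2>
R:1↔4 J1 <5,1,2>
R:2↔0 J1 <5,2,2>
#5 <6,2,2>
#6 <7,2,2>
C:2↔6 J2 <7,2,3>
P:2↔5 J1 <7,3,3>
#7 <8,3,3>
C:5↔6 J2 <8,3,4>
R:2↔7 J1 <8,4,4>
R:0↔7 J1 <8,5,4>
3×7 − 2×5 − 1×4 = 7

M = 7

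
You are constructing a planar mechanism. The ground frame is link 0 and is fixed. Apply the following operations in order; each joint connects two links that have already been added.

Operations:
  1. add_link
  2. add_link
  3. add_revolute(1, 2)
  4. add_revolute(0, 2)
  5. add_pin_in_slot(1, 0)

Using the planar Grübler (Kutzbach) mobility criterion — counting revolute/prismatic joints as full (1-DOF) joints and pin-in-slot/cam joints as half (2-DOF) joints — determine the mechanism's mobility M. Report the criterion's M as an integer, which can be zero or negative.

M = 1

L=1 J1=0 J2=0
add link → L=2 J1=0 J2=0
add link → L=3 J1=0 J2=0
R@1,2 dof=1 J1 → L=3 J1=1 J2=0
R@0,2 dof=1 J1 → L=3 J1=2 J2=0
PS@1,0 dof=2 J2 → L=3 J1=2 J2=1
M=3(L−1)−2J1−J2=3·2−2·2−1=1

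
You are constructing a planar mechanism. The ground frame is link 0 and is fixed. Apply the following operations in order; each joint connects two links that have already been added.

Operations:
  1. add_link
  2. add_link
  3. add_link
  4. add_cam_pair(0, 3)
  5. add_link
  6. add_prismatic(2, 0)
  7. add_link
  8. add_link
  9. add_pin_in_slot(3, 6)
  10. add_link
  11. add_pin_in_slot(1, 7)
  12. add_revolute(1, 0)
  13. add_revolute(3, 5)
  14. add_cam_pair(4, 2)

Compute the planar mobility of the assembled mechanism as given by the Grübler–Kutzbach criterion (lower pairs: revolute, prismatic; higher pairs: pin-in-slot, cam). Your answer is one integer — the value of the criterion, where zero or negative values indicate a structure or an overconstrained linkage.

(L,J1,J2)=(1,0,0); link0 fixed
link1: (2,0,0)
link2: (3,0,0)
link3: (4,0,0)
C 0-3 [J2]: (4,0,1)
link4: (5,0,1)
P 2-0 [J1]: (5,1,1)
link5: (6,1,1)
link6: (7,1,1)
PS 3-6 [J2]: (7,1,2)
link7: (8,1,2)
PS 1-7 [J2]: (8,1,3)
R 1-0 [J1]: (8,2,3)
R 3-5 [J1]: (8,3,3)
C 4-2 [J2]: (8,3,4)
Grübler: 3·7 − 2·3 − 4 = 11

M = 11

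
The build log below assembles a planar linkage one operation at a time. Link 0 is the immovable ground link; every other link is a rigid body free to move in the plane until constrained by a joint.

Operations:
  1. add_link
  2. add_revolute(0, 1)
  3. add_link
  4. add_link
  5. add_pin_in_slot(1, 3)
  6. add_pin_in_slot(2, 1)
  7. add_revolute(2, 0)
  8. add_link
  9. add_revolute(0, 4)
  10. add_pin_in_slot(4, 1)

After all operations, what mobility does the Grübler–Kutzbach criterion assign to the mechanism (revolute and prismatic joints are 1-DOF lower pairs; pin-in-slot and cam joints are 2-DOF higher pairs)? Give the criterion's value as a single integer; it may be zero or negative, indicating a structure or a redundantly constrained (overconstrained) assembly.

M = 3

ground; <1,0,0>
#1 <2,0,0>
R:0↔1 J1 <2,1,0>
#2 <3,1,0>
#3 <4,1,0>
PS:1↔3 J2 <4,1,1>
PS:2↔1 J2 <4,1,2>
R:2↔0 J1 <4,2,2>
#4 <5,2,2>
R:0↔4 J1 <5,3,2>
PS:4↔1 J2 <5,3,3>
3×4 − 2×3 − 1×3 = 3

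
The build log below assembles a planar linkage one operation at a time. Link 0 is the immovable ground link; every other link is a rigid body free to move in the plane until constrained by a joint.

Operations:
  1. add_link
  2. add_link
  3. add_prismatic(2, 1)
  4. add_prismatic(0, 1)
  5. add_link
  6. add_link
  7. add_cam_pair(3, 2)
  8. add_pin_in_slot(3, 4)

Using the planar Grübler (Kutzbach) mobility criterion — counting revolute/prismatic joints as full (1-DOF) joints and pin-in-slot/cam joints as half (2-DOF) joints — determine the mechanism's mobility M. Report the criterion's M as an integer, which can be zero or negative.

L=1 J1=0 J2=0
add link → L=2 J1=0 J2=0
add link → L=3 J1=0 J2=0
P@2,1 dof=1 J1 → L=3 J1=1 J2=0
P@0,1 dof=1 J1 → L=3 J1=2 J2=0
add link → L=4 J1=2 J2=0
add link → L=5 J1=2 J2=0
C@3,2 dof=2 J2 → L=5 J1=2 J2=1
PS@3,4 dof=2 J2 → L=5 J1=2 J2=2
M=3(L−1)−2J1−J2=3·4−2·2−2=6

M = 6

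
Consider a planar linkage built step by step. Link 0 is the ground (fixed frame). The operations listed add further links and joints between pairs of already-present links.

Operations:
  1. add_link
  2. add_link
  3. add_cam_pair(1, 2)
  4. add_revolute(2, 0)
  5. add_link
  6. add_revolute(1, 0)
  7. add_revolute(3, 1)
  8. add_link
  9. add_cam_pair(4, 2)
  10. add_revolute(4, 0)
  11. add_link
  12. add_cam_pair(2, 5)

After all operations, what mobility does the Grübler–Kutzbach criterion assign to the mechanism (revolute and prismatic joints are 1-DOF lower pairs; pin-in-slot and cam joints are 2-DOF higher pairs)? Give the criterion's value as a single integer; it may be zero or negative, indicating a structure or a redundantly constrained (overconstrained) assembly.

M = 4

link 0 = ground. State L|J1|J2 = 1|0|0
+link1  2|0|0
+link2  3|0|0
C(1,2) f=2→J2  3|0|1
R(2,0) f=1→J1  3|1|1
+link3  4|1|1
R(1,0) f=1→J1  4|2|1
R(3,1) f=1→J1  4|3|1
+link4  5|3|1
C(4,2) f=2→J2  5|3|2
R(4,0) f=1→J1  5|4|2
+link5  6|4|2
C(2,5) f=2→J2  6|4|3
M = 3(6−1)−2·4−3 = 15−8−3 = 4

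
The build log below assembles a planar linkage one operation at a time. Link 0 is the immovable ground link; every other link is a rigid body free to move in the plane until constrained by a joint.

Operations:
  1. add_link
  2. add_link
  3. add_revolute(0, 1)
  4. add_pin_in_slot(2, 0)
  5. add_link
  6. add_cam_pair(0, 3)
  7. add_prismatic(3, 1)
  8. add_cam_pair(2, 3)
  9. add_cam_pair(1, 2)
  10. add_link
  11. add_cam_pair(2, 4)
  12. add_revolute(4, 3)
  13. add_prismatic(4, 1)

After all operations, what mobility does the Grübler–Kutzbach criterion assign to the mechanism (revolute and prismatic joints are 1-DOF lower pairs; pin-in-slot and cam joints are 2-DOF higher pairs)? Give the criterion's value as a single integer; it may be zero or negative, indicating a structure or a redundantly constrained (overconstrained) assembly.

L=1 J1=0 J2=0
add link → L=2 J1=0 J2=0
add link → L=3 J1=0 J2=0
R@0,1 dof=1 J1 → L=3 J1=1 J2=0
PS@2,0 dof=2 J2 → L=3 J1=1 J2=1
add link → L=4 J1=1 J2=1
C@0,3 dof=2 J2 → L=4 J1=1 J2=2
P@3,1 dof=1 J1 → L=4 J1=2 J2=2
C@2,3 dof=2 J2 → L=4 J1=2 J2=3
C@1,2 dof=2 J2 → L=4 J1=2 J2=4
add link → L=5 J1=2 J2=4
C@2,4 dof=2 J2 → L=5 J1=2 J2=5
R@4,3 dof=1 J1 → L=5 J1=3 J2=5
P@4,1 dof=1 J1 → L=5 J1=4 J2=5
M=3(L−1)−2J1−J2=3·4−2·4−5=-1

M = -1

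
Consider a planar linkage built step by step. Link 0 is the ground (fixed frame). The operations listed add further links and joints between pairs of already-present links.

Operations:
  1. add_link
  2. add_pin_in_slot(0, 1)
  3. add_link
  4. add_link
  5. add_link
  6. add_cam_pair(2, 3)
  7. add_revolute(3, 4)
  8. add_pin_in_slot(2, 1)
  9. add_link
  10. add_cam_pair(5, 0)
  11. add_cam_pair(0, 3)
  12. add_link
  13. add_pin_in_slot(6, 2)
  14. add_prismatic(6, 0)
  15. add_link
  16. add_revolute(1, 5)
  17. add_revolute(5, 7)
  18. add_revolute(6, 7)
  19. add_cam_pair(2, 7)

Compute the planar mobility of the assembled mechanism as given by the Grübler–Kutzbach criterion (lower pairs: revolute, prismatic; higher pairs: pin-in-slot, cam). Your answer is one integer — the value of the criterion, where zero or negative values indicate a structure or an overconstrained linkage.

M = 4

L=1 J1=0 J2=0
add link → L=2 J1=0 J2=0
PS@0,1 dof=2 J2 → L=2 J1=0 J2=1
add link → L=3 J1=0 J2=1
add link → L=4 J1=0 J2=1
add link → L=5 J1=0 J2=1
C@2,3 dof=2 J2 → L=5 J1=0 J2=2
R@3,4 dof=1 J1 → L=5 J1=1 J2=2
PS@2,1 dof=2 J2 → L=5 J1=1 J2=3
add link → L=6 J1=1 J2=3
C@5,0 dof=2 J2 → L=6 J1=1 J2=4
C@0,3 dof=2 J2 → L=6 J1=1 J2=5
add link → L=7 J1=1 J2=5
PS@6,2 dof=2 J2 → L=7 J1=1 J2=6
P@6,0 dof=1 J1 → L=7 J1=2 J2=6
add link → L=8 J1=2 J2=6
R@1,5 dof=1 J1 → L=8 J1=3 J2=6
R@5,7 dof=1 J1 → L=8 J1=4 J2=6
R@6,7 dof=1 J1 → L=8 J1=5 J2=6
C@2,7 dof=2 J2 → L=8 J1=5 J2=7
M=3(L−1)−2J1−J2=3·7−2·5−7=4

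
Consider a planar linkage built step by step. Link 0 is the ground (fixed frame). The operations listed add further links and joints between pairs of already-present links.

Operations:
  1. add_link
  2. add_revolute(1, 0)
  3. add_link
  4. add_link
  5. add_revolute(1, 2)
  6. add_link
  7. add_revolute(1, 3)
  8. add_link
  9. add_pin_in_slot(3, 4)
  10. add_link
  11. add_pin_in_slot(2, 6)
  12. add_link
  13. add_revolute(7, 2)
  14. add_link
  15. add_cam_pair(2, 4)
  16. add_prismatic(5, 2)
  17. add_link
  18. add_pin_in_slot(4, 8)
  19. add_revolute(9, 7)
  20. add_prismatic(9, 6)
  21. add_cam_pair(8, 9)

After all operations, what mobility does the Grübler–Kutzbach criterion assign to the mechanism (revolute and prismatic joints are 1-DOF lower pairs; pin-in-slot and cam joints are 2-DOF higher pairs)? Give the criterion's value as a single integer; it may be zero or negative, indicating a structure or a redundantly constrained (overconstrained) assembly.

(L,J1,J2)=(1,0,0); link0 fixed
link1: (2,0,0)
R 1-0 [J1]: (2,1,0)
link2: (3,1,0)
link3: (4,1,0)
R 1-2 [J1]: (4,2,0)
link4: (5,2,0)
R 1-3 [J1]: (5,3,0)
link5: (6,3,0)
PS 3-4 [J2]: (6,3,1)
link6: (7,3,1)
PS 2-6 [J2]: (7,3,2)
link7: (8,3,2)
R 7-2 [J1]: (8,4,2)
link8: (9,4,2)
C 2-4 [J2]: (9,4,3)
P 5-2 [J1]: (9,5,3)
link9: (10,5,3)
PS 4-8 [J2]: (10,5,4)
R 9-7 [J1]: (10,6,4)
P 9-6 [J1]: (10,7,4)
C 8-9 [J2]: (10,7,5)
Grübler: 3·9 − 2·7 − 5 = 8

M = 8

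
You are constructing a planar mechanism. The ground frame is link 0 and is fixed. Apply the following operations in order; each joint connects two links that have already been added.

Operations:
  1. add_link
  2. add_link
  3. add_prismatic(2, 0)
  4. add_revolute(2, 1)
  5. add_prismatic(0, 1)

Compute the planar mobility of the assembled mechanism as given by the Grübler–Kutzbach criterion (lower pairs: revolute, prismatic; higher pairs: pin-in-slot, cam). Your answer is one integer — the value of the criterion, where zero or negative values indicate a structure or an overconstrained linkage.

ground; <1,0,0>
#1 <2,0,0>
#2 <3,0,0>
P:2↔0 J1 <3,1,0>
R:2↔1 J1 <3,2,0>
P:0↔1 J1 <3,3,0>
3×2 − 2×3 − 1×0 = 0

M = 0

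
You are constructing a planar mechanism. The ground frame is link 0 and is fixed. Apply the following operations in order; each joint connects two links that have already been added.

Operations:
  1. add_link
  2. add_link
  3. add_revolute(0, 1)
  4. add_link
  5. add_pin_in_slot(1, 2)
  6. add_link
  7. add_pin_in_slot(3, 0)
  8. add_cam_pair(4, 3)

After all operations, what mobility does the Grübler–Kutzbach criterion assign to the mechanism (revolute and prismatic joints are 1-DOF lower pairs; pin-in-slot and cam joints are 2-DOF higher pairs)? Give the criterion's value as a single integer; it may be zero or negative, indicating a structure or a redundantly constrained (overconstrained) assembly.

M = 7

ground; <1,0,0>
#1 <2,0,0>
#2 <3,0,0>
R:0↔1 J1 <3,1,0>
#3 <4,1,0>
PS:1↔2 J2 <4,1,1>
#4 <5,1,1>
PS:3↔0 J2 <5,1,2>
C:4↔3 J2 <5,1,3>
3×4 − 2×1 − 1×3 = 7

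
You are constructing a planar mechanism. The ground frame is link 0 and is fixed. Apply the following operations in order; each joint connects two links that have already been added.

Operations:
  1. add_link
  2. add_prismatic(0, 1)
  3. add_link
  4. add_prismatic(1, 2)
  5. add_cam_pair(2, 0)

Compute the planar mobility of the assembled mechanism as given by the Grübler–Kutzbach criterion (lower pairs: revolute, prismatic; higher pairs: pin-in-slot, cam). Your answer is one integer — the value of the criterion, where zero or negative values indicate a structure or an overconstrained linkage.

(L,J1,J2)=(1,0,0); link0 fixed
link1: (2,0,0)
P 0-1 [J1]: (2,1,0)
link2: (3,1,0)
P 1-2 [J1]: (3,2,0)
C 2-0 [J2]: (3,2,1)
Grübler: 3·2 − 2·2 − 1 = 1

M = 1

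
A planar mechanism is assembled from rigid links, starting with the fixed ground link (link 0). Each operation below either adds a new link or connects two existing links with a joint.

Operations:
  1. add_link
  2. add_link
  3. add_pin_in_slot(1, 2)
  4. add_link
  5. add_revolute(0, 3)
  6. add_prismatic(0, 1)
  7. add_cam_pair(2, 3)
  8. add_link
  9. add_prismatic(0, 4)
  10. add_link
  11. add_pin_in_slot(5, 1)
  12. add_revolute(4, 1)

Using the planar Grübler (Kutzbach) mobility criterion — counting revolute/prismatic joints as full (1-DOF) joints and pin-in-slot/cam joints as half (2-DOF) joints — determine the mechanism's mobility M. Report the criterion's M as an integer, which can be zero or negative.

M = 4

(L,J1,J2)=(1,0,0); link0 fixed
link1: (2,0,0)
link2: (3,0,0)
PS 1-2 [J2]: (3,0,1)
link3: (4,0,1)
R 0-3 [J1]: (4,1,1)
P 0-1 [J1]: (4,2,1)
C 2-3 [J2]: (4,2,2)
link4: (5,2,2)
P 0-4 [J1]: (5,3,2)
link5: (6,3,2)
PS 5-1 [J2]: (6,3,3)
R 4-1 [J1]: (6,4,3)
Grübler: 3·5 − 2·4 − 3 = 4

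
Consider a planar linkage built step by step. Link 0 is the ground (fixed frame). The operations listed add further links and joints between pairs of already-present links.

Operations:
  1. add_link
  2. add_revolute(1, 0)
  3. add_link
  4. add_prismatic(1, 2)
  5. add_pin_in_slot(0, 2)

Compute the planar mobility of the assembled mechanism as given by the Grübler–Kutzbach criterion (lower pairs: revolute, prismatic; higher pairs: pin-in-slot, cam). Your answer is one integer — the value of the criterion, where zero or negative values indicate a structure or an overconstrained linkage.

link 0 = ground. State L|J1|J2 = 1|0|0
+link1  2|0|0
R(1,0) f=1→J1  2|1|0
+link2  3|1|0
P(1,2) f=1→J1  3|2|0
PS(0,2) f=2→J2  3|2|1
M = 3(3−1)−2·2−1 = 6−4−1 = 1

M = 1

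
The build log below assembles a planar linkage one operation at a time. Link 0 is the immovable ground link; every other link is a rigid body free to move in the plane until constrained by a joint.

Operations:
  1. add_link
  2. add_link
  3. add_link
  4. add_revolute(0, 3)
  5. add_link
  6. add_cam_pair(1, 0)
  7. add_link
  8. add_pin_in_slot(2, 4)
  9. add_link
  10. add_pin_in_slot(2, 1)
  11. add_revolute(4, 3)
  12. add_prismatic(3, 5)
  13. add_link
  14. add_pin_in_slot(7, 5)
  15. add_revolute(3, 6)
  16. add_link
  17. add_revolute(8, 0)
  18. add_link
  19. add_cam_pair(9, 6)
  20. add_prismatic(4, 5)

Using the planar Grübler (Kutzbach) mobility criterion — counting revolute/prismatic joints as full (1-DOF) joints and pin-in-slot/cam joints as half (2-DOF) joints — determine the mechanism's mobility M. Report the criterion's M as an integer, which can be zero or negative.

link 0 = ground. State L|J1|J2 = 1|0|0
+link1  2|0|0
+link2  3|0|0
+link3  4|0|0
R(0,3) f=1→J1  4|1|0
+link4  5|1|0
C(1,0) f=2→J2  5|1|1
+link5  6|1|1
PS(2,4) f=2→J2  6|1|2
+link6  7|1|2
PS(2,1) f=2→J2  7|1|3
R(4,3) f=1→J1  7|2|3
P(3,5) f=1→J1  7|3|3
+link7  8|3|3
PS(7,5) f=2→J2  8|3|4
R(3,6) f=1→J1  8|4|4
+link8  9|4|4
R(8,0) f=1→J1  9|5|4
+link9  10|5|4
C(9,6) f=2→J2  10|5|5
P(4,5) f=1→J1  10|6|5
M = 3(10−1)−2·6−5 = 27−12−5 = 10

M = 10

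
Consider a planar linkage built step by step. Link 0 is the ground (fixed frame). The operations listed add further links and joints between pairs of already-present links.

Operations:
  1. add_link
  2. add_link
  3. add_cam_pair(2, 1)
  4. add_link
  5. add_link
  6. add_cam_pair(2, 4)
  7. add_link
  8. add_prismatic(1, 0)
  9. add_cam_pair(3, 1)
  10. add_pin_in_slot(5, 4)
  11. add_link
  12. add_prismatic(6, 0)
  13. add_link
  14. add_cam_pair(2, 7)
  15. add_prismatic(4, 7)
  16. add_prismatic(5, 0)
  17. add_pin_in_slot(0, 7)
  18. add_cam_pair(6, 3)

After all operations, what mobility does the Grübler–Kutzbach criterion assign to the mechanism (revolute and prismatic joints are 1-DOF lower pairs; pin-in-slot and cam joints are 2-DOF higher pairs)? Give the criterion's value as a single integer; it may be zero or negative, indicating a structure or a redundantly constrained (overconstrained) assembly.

M = 6

ground; <1,0,0>
#1 <2,0,0>
#2 <3,0,0>
C:2↔1 J2 <3,0,1>
#3 <4,0,1>
#4 <5,0,1>
C:2↔4 J2 <5,0,2>
#5 <6,0,2>
P:1↔0 J1 <6,1,2>
C:3↔1 J2 <6,1,3>
PS:5↔4 J2 <6,1,4>
#6 <7,1,4>
P:6↔0 J1 <7,2,4>
#7 <8,2,4>
C:2↔7 J2 <8,2,5>
P:4↔7 J1 <8,3,5>
P:5↔0 J1 <8,4,5>
PS:0↔7 J2 <8,4,6>
C:6↔3 J2 <8,4,7>
3×7 − 2×4 − 1×7 = 6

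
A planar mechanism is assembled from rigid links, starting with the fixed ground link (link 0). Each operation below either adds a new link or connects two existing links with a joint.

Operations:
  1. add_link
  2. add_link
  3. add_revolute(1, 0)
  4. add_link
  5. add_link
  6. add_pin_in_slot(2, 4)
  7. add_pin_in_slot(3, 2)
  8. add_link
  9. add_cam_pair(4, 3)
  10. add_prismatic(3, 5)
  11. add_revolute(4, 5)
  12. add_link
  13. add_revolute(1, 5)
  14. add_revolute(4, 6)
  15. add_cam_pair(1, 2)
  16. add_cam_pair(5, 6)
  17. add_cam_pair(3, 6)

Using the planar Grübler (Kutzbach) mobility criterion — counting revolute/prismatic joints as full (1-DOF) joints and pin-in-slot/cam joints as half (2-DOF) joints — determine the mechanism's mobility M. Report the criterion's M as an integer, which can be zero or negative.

M = 2

L=1 J1=0 J2=0
add link → L=2 J1=0 J2=0
add link → L=3 J1=0 J2=0
R@1,0 dof=1 J1 → L=3 J1=1 J2=0
add link → L=4 J1=1 J2=0
add link → L=5 J1=1 J2=0
PS@2,4 dof=2 J2 → L=5 J1=1 J2=1
PS@3,2 dof=2 J2 → L=5 J1=1 J2=2
add link → L=6 J1=1 J2=2
C@4,3 dof=2 J2 → L=6 J1=1 J2=3
P@3,5 dof=1 J1 → L=6 J1=2 J2=3
R@4,5 dof=1 J1 → L=6 J1=3 J2=3
add link → L=7 J1=3 J2=3
R@1,5 dof=1 J1 → L=7 J1=4 J2=3
R@4,6 dof=1 J1 → L=7 J1=5 J2=3
C@1,2 dof=2 J2 → L=7 J1=5 J2=4
C@5,6 dof=2 J2 → L=7 J1=5 J2=5
C@3,6 dof=2 J2 → L=7 J1=5 J2=6
M=3(L−1)−2J1−J2=3·6−2·5−6=2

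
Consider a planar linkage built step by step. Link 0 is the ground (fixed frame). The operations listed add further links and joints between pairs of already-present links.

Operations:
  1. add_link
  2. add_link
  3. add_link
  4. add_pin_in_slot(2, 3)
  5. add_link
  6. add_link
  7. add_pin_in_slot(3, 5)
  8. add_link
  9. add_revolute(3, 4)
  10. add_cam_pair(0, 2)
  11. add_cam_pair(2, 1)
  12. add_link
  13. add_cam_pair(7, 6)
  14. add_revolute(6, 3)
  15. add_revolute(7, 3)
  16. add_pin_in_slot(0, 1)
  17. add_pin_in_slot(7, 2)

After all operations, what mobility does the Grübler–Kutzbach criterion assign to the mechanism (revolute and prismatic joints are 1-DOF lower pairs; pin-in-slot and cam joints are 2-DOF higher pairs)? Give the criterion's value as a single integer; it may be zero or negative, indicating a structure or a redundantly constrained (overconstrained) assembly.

M = 8

[1;0;0] (link 0 is ground)
L+ [2;0;0]
L+ [3;0;0]
L+ [4;0;0]
PS(2,3)∈J2 [4;0;1]
L+ [5;0;1]
L+ [6;0;1]
PS(3,5)∈J2 [6;0;2]
L+ [7;0;2]
R(3,4)∈J1 [7;1;2]
C(0,2)∈J2 [7;1;3]
C(2,1)∈J2 [7;1;4]
L+ [8;1;4]
C(7,6)∈J2 [8;1;5]
R(6,3)∈J1 [8;2;5]
R(7,3)∈J1 [8;3;5]
PS(0,1)∈J2 [8;3;6]
PS(7,2)∈J2 [8;3;7]
mobility = 21 − 6 − 7 = 8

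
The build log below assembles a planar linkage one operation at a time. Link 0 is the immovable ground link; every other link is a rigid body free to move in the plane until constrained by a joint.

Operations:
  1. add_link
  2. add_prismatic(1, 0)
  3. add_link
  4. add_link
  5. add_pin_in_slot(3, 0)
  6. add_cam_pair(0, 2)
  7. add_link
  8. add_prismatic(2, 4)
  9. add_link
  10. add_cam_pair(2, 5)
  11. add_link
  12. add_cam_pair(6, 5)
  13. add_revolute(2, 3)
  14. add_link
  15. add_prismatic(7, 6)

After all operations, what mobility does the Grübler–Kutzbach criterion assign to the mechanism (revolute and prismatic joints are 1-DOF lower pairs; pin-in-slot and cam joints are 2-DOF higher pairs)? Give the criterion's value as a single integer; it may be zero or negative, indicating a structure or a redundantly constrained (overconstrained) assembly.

ground; <1,0,0>
#1 <2,0,0>
P:1↔0 J1 <2,1,0>
#2 <3,1,0>
#3 <4,1,0>
PS:3↔0 J2 <4,1,1>
C:0↔2 J2 <4,1,2>
#4 <5,1,2>
P:2↔4 J1 <5,2,2>
#5 <6,2,2>
C:2↔5 J2 <6,2,3>
#6 <7,2,3>
C:6↔5 J2 <7,2,4>
R:2↔3 J1 <7,3,4>
#7 <8,3,4>
P:7↔6 J1 <8,4,4>
3×7 − 2×4 − 1×4 = 9

M = 9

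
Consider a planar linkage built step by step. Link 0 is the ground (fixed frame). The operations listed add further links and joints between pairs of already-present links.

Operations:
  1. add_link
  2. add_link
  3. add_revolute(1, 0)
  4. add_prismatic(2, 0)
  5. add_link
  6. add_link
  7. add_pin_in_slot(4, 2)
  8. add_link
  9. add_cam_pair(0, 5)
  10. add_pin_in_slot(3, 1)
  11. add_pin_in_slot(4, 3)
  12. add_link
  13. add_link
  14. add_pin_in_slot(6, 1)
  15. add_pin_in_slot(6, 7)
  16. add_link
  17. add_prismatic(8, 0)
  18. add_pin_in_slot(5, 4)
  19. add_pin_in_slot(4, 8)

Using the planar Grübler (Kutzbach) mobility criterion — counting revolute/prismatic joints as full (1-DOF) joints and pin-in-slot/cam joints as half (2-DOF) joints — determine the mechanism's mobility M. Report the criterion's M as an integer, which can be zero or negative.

[1;0;0] (link 0 is ground)
L+ [2;0;0]
L+ [3;0;0]
R(1,0)∈J1 [3;1;0]
P(2,0)∈J1 [3;2;0]
L+ [4;2;0]
L+ [5;2;0]
PS(4,2)∈J2 [5;2;1]
L+ [6;2;1]
C(0,5)∈J2 [6;2;2]
PS(3,1)∈J2 [6;2;3]
PS(4,3)∈J2 [6;2;4]
L+ [7;2;4]
L+ [8;2;4]
PS(6,1)∈J2 [8;2;5]
PS(6,7)∈J2 [8;2;6]
L+ [9;2;6]
P(8,0)∈J1 [9;3;6]
PS(5,4)∈J2 [9;3;7]
PS(4,8)∈J2 [9;3;8]
mobility = 24 − 6 − 8 = 10

M = 10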